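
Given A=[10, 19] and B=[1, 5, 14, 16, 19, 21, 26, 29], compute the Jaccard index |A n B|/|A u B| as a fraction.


A intersect B = [19]
|A intersect B| = 1
A union B = [1, 5, 10, 14, 16, 19, 21, 26, 29]
|A union B| = 9
Jaccard = 1/9 = 1/9

1/9


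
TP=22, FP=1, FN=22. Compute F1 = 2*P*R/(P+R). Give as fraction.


F1 = 2 * P * R / (P + R)
P = TP/(TP+FP) = 22/23 = 22/23
R = TP/(TP+FN) = 22/44 = 1/2
2 * P * R = 2 * 22/23 * 1/2 = 22/23
P + R = 22/23 + 1/2 = 67/46
F1 = 22/23 / 67/46 = 44/67

44/67


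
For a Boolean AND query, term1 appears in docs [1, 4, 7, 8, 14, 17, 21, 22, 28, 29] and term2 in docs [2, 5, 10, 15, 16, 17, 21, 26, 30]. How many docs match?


Boolean AND: find intersection of posting lists
term1 docs: [1, 4, 7, 8, 14, 17, 21, 22, 28, 29]
term2 docs: [2, 5, 10, 15, 16, 17, 21, 26, 30]
Intersection: [17, 21]
|intersection| = 2

2


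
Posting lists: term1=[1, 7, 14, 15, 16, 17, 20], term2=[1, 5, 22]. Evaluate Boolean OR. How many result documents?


Boolean OR: find union of posting lists
term1 docs: [1, 7, 14, 15, 16, 17, 20]
term2 docs: [1, 5, 22]
Union: [1, 5, 7, 14, 15, 16, 17, 20, 22]
|union| = 9

9


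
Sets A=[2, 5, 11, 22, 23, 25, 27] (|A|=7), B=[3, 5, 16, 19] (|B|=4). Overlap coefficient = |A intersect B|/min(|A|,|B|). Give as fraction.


A intersect B = [5]
|A intersect B| = 1
min(|A|, |B|) = min(7, 4) = 4
Overlap = 1 / 4 = 1/4

1/4


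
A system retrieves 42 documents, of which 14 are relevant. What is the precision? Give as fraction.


Precision = relevant_retrieved / total_retrieved
= 14 / 42
= 14 / (14 + 28)
= 1/3

1/3


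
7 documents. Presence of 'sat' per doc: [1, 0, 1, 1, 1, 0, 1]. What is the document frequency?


Checking each document for 'sat':
Doc 1: present
Doc 2: absent
Doc 3: present
Doc 4: present
Doc 5: present
Doc 6: absent
Doc 7: present
df = sum of presences = 1 + 0 + 1 + 1 + 1 + 0 + 1 = 5

5


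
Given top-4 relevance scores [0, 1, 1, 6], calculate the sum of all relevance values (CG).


Cumulative Gain = sum of relevance scores
Position 1: rel=0, running sum=0
Position 2: rel=1, running sum=1
Position 3: rel=1, running sum=2
Position 4: rel=6, running sum=8
CG = 8

8


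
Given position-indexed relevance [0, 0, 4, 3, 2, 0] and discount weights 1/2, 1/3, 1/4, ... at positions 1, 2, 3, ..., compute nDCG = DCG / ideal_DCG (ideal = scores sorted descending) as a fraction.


Position discount weights w_i = 1/(i+1) for i=1..6:
Weights = [1/2, 1/3, 1/4, 1/5, 1/6, 1/7]
Actual relevance: [0, 0, 4, 3, 2, 0]
DCG = 0/2 + 0/3 + 4/4 + 3/5 + 2/6 + 0/7 = 29/15
Ideal relevance (sorted desc): [4, 3, 2, 0, 0, 0]
Ideal DCG = 4/2 + 3/3 + 2/4 + 0/5 + 0/6 + 0/7 = 7/2
nDCG = DCG / ideal_DCG = 29/15 / 7/2 = 58/105

58/105


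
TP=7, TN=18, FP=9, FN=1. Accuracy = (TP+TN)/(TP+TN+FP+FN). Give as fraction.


Accuracy = (TP + TN) / (TP + TN + FP + FN)
TP + TN = 7 + 18 = 25
Total = 7 + 18 + 9 + 1 = 35
Accuracy = 25 / 35 = 5/7

5/7


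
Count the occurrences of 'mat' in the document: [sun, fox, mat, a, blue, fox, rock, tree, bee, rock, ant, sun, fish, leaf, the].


Document has 15 words
Scanning for 'mat':
Found at positions: [2]
Count = 1

1


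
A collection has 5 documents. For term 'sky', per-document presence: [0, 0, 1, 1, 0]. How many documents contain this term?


Checking each document for 'sky':
Doc 1: absent
Doc 2: absent
Doc 3: present
Doc 4: present
Doc 5: absent
df = sum of presences = 0 + 0 + 1 + 1 + 0 = 2

2


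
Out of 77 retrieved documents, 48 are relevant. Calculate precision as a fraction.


Precision = relevant_retrieved / total_retrieved
= 48 / 77
= 48 / (48 + 29)
= 48/77

48/77


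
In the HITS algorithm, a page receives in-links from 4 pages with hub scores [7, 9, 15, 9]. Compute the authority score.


Authority = sum of hub scores of in-linkers
In-link 1: hub score = 7
In-link 2: hub score = 9
In-link 3: hub score = 15
In-link 4: hub score = 9
Authority = 7 + 9 + 15 + 9 = 40

40


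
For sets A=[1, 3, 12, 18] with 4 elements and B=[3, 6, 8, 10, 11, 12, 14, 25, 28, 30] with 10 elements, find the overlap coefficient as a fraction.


A intersect B = [3, 12]
|A intersect B| = 2
min(|A|, |B|) = min(4, 10) = 4
Overlap = 2 / 4 = 1/2

1/2


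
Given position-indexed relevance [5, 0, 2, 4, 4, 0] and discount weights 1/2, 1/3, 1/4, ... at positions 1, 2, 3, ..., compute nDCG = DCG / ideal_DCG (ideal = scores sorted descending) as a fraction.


Position discount weights w_i = 1/(i+1) for i=1..6:
Weights = [1/2, 1/3, 1/4, 1/5, 1/6, 1/7]
Actual relevance: [5, 0, 2, 4, 4, 0]
DCG = 5/2 + 0/3 + 2/4 + 4/5 + 4/6 + 0/7 = 67/15
Ideal relevance (sorted desc): [5, 4, 4, 2, 0, 0]
Ideal DCG = 5/2 + 4/3 + 4/4 + 2/5 + 0/6 + 0/7 = 157/30
nDCG = DCG / ideal_DCG = 67/15 / 157/30 = 134/157

134/157


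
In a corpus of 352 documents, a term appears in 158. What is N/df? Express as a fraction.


IDF ratio = N / df
= 352 / 158
= 176/79

176/79


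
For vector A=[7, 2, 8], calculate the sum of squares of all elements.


|A|^2 = sum of squared components
A[0]^2 = 7^2 = 49
A[1]^2 = 2^2 = 4
A[2]^2 = 8^2 = 64
Sum = 49 + 4 + 64 = 117

117


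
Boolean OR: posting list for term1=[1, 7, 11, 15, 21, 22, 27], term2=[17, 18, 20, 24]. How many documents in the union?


Boolean OR: find union of posting lists
term1 docs: [1, 7, 11, 15, 21, 22, 27]
term2 docs: [17, 18, 20, 24]
Union: [1, 7, 11, 15, 17, 18, 20, 21, 22, 24, 27]
|union| = 11

11


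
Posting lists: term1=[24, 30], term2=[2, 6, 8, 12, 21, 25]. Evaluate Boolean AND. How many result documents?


Boolean AND: find intersection of posting lists
term1 docs: [24, 30]
term2 docs: [2, 6, 8, 12, 21, 25]
Intersection: []
|intersection| = 0

0


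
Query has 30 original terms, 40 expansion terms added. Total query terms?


Original terms: 30
Expansion terms: 40
Total = 30 + 40 = 70

70


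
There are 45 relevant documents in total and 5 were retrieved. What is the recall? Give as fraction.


Recall = retrieved_relevant / total_relevant
= 5 / 45
= 5 / (5 + 40)
= 1/9

1/9


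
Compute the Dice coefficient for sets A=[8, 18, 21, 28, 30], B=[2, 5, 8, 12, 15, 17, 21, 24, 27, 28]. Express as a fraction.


A intersect B = [8, 21, 28]
|A intersect B| = 3
|A| = 5, |B| = 10
Dice = 2*3 / (5+10)
= 6 / 15 = 2/5

2/5


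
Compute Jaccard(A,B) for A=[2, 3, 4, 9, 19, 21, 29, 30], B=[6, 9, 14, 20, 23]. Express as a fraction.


A intersect B = [9]
|A intersect B| = 1
A union B = [2, 3, 4, 6, 9, 14, 19, 20, 21, 23, 29, 30]
|A union B| = 12
Jaccard = 1/12 = 1/12

1/12


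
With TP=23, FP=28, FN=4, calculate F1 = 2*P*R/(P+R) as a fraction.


F1 = 2 * P * R / (P + R)
P = TP/(TP+FP) = 23/51 = 23/51
R = TP/(TP+FN) = 23/27 = 23/27
2 * P * R = 2 * 23/51 * 23/27 = 1058/1377
P + R = 23/51 + 23/27 = 598/459
F1 = 1058/1377 / 598/459 = 23/39

23/39


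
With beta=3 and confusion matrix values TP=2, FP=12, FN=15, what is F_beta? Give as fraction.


P = TP/(TP+FP) = 2/14 = 1/7
R = TP/(TP+FN) = 2/17 = 2/17
beta^2 = 3^2 = 9
(1 + beta^2) = 10
Numerator = (1+beta^2)*P*R = 20/119
Denominator = beta^2*P + R = 9/7 + 2/17 = 167/119
F_beta = 20/167

20/167


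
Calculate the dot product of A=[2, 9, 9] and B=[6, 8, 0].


Dot product = sum of element-wise products
A[0]*B[0] = 2*6 = 12
A[1]*B[1] = 9*8 = 72
A[2]*B[2] = 9*0 = 0
Sum = 12 + 72 + 0 = 84

84


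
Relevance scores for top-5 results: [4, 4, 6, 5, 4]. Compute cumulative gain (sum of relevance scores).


Cumulative Gain = sum of relevance scores
Position 1: rel=4, running sum=4
Position 2: rel=4, running sum=8
Position 3: rel=6, running sum=14
Position 4: rel=5, running sum=19
Position 5: rel=4, running sum=23
CG = 23

23


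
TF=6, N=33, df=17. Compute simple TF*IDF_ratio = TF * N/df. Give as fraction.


TF * (N/df)
= 6 * (33/17)
= 6 * 33/17
= 198/17

198/17


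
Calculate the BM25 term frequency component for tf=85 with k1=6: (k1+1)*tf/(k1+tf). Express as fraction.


BM25 TF component = (k1+1)*tf / (k1+tf)
k1 = 6, tf = 85
Numerator = (6+1)*85 = 595
Denominator = 6 + 85 = 91
= 595/91 = 85/13

85/13


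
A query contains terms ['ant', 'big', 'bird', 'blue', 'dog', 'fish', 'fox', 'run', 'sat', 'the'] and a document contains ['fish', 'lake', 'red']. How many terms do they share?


Query terms: ['ant', 'big', 'bird', 'blue', 'dog', 'fish', 'fox', 'run', 'sat', 'the']
Document terms: ['fish', 'lake', 'red']
Common terms: ['fish']
Overlap count = 1

1


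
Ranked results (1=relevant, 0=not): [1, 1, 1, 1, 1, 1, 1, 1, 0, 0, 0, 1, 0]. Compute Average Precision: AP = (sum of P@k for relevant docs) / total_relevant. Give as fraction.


Computing P@k for each relevant position:
Position 1: relevant, P@1 = 1/1 = 1
Position 2: relevant, P@2 = 2/2 = 1
Position 3: relevant, P@3 = 3/3 = 1
Position 4: relevant, P@4 = 4/4 = 1
Position 5: relevant, P@5 = 5/5 = 1
Position 6: relevant, P@6 = 6/6 = 1
Position 7: relevant, P@7 = 7/7 = 1
Position 8: relevant, P@8 = 8/8 = 1
Position 9: not relevant
Position 10: not relevant
Position 11: not relevant
Position 12: relevant, P@12 = 9/12 = 3/4
Position 13: not relevant
Sum of P@k = 1 + 1 + 1 + 1 + 1 + 1 + 1 + 1 + 3/4 = 35/4
AP = 35/4 / 9 = 35/36

35/36


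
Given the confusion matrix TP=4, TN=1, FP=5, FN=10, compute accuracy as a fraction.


Accuracy = (TP + TN) / (TP + TN + FP + FN)
TP + TN = 4 + 1 = 5
Total = 4 + 1 + 5 + 10 = 20
Accuracy = 5 / 20 = 1/4

1/4


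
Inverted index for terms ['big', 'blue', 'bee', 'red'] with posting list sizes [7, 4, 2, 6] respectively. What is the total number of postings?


Summing posting list sizes:
'big': 7 postings
'blue': 4 postings
'bee': 2 postings
'red': 6 postings
Total = 7 + 4 + 2 + 6 = 19

19


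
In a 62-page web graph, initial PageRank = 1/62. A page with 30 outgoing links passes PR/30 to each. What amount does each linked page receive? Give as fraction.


Initial PR = 1/62 = 1/62
Outlinks = 30
Contribution per link = PR / outlinks
= 1/62 / 30
= 1/1860

1/1860


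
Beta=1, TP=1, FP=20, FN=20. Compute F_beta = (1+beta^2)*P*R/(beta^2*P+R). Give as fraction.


P = TP/(TP+FP) = 1/21 = 1/21
R = TP/(TP+FN) = 1/21 = 1/21
beta^2 = 1^2 = 1
(1 + beta^2) = 2
Numerator = (1+beta^2)*P*R = 2/441
Denominator = beta^2*P + R = 1/21 + 1/21 = 2/21
F_beta = 1/21

1/21


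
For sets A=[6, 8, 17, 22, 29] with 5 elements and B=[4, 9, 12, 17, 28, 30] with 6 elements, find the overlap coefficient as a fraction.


A intersect B = [17]
|A intersect B| = 1
min(|A|, |B|) = min(5, 6) = 5
Overlap = 1 / 5 = 1/5

1/5


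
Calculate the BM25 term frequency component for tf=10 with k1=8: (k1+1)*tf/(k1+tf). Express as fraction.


BM25 TF component = (k1+1)*tf / (k1+tf)
k1 = 8, tf = 10
Numerator = (8+1)*10 = 90
Denominator = 8 + 10 = 18
= 90/18 = 5

5


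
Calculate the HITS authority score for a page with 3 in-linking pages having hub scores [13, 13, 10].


Authority = sum of hub scores of in-linkers
In-link 1: hub score = 13
In-link 2: hub score = 13
In-link 3: hub score = 10
Authority = 13 + 13 + 10 = 36

36


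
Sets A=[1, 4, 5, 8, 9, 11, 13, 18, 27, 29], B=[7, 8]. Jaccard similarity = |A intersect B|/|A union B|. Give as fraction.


A intersect B = [8]
|A intersect B| = 1
A union B = [1, 4, 5, 7, 8, 9, 11, 13, 18, 27, 29]
|A union B| = 11
Jaccard = 1/11 = 1/11

1/11


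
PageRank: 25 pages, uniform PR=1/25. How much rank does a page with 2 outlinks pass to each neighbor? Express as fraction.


Initial PR = 1/25 = 1/25
Outlinks = 2
Contribution per link = PR / outlinks
= 1/25 / 2
= 1/50

1/50


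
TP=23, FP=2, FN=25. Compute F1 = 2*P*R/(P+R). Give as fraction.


F1 = 2 * P * R / (P + R)
P = TP/(TP+FP) = 23/25 = 23/25
R = TP/(TP+FN) = 23/48 = 23/48
2 * P * R = 2 * 23/25 * 23/48 = 529/600
P + R = 23/25 + 23/48 = 1679/1200
F1 = 529/600 / 1679/1200 = 46/73

46/73


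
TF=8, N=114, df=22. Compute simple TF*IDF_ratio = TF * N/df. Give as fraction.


TF * (N/df)
= 8 * (114/22)
= 8 * 57/11
= 456/11

456/11


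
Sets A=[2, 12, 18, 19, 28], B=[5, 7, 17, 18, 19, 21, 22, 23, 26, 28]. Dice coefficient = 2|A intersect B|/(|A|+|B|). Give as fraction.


A intersect B = [18, 19, 28]
|A intersect B| = 3
|A| = 5, |B| = 10
Dice = 2*3 / (5+10)
= 6 / 15 = 2/5

2/5


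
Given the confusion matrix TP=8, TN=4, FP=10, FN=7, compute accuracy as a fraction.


Accuracy = (TP + TN) / (TP + TN + FP + FN)
TP + TN = 8 + 4 = 12
Total = 8 + 4 + 10 + 7 = 29
Accuracy = 12 / 29 = 12/29

12/29


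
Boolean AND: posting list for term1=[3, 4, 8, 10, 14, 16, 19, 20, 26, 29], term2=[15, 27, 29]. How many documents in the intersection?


Boolean AND: find intersection of posting lists
term1 docs: [3, 4, 8, 10, 14, 16, 19, 20, 26, 29]
term2 docs: [15, 27, 29]
Intersection: [29]
|intersection| = 1

1


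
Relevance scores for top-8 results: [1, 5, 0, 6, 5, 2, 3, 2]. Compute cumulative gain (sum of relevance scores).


Cumulative Gain = sum of relevance scores
Position 1: rel=1, running sum=1
Position 2: rel=5, running sum=6
Position 3: rel=0, running sum=6
Position 4: rel=6, running sum=12
Position 5: rel=5, running sum=17
Position 6: rel=2, running sum=19
Position 7: rel=3, running sum=22
Position 8: rel=2, running sum=24
CG = 24

24


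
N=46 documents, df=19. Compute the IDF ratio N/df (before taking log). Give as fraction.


IDF ratio = N / df
= 46 / 19
= 46/19

46/19


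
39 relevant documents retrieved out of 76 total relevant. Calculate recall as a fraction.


Recall = retrieved_relevant / total_relevant
= 39 / 76
= 39 / (39 + 37)
= 39/76

39/76


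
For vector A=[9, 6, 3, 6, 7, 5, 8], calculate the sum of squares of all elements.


|A|^2 = sum of squared components
A[0]^2 = 9^2 = 81
A[1]^2 = 6^2 = 36
A[2]^2 = 3^2 = 9
A[3]^2 = 6^2 = 36
A[4]^2 = 7^2 = 49
A[5]^2 = 5^2 = 25
A[6]^2 = 8^2 = 64
Sum = 81 + 36 + 9 + 36 + 49 + 25 + 64 = 300

300


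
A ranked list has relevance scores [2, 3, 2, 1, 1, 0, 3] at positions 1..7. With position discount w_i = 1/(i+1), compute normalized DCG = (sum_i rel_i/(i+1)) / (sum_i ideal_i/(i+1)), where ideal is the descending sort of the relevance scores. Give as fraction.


Position discount weights w_i = 1/(i+1) for i=1..7:
Weights = [1/2, 1/3, 1/4, 1/5, 1/6, 1/7, 1/8]
Actual relevance: [2, 3, 2, 1, 1, 0, 3]
DCG = 2/2 + 3/3 + 2/4 + 1/5 + 1/6 + 0/7 + 3/8 = 389/120
Ideal relevance (sorted desc): [3, 3, 2, 2, 1, 1, 0]
Ideal DCG = 3/2 + 3/3 + 2/4 + 2/5 + 1/6 + 1/7 + 0/8 = 779/210
nDCG = DCG / ideal_DCG = 389/120 / 779/210 = 2723/3116

2723/3116


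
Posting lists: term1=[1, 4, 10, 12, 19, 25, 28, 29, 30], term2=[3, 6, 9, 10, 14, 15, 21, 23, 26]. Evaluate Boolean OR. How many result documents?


Boolean OR: find union of posting lists
term1 docs: [1, 4, 10, 12, 19, 25, 28, 29, 30]
term2 docs: [3, 6, 9, 10, 14, 15, 21, 23, 26]
Union: [1, 3, 4, 6, 9, 10, 12, 14, 15, 19, 21, 23, 25, 26, 28, 29, 30]
|union| = 17

17


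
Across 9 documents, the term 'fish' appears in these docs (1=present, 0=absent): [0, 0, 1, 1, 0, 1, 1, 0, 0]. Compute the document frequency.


Checking each document for 'fish':
Doc 1: absent
Doc 2: absent
Doc 3: present
Doc 4: present
Doc 5: absent
Doc 6: present
Doc 7: present
Doc 8: absent
Doc 9: absent
df = sum of presences = 0 + 0 + 1 + 1 + 0 + 1 + 1 + 0 + 0 = 4

4


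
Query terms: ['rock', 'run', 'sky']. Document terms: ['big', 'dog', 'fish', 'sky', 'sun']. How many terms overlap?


Query terms: ['rock', 'run', 'sky']
Document terms: ['big', 'dog', 'fish', 'sky', 'sun']
Common terms: ['sky']
Overlap count = 1

1


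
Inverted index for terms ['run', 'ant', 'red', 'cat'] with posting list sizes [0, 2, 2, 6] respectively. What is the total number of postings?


Summing posting list sizes:
'run': 0 postings
'ant': 2 postings
'red': 2 postings
'cat': 6 postings
Total = 0 + 2 + 2 + 6 = 10

10


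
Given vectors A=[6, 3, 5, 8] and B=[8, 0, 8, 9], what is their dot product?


Dot product = sum of element-wise products
A[0]*B[0] = 6*8 = 48
A[1]*B[1] = 3*0 = 0
A[2]*B[2] = 5*8 = 40
A[3]*B[3] = 8*9 = 72
Sum = 48 + 0 + 40 + 72 = 160

160


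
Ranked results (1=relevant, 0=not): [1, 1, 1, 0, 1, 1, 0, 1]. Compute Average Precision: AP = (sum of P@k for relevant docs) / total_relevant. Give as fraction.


Computing P@k for each relevant position:
Position 1: relevant, P@1 = 1/1 = 1
Position 2: relevant, P@2 = 2/2 = 1
Position 3: relevant, P@3 = 3/3 = 1
Position 4: not relevant
Position 5: relevant, P@5 = 4/5 = 4/5
Position 6: relevant, P@6 = 5/6 = 5/6
Position 7: not relevant
Position 8: relevant, P@8 = 6/8 = 3/4
Sum of P@k = 1 + 1 + 1 + 4/5 + 5/6 + 3/4 = 323/60
AP = 323/60 / 6 = 323/360

323/360


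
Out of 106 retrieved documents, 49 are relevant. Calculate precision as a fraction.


Precision = relevant_retrieved / total_retrieved
= 49 / 106
= 49 / (49 + 57)
= 49/106

49/106


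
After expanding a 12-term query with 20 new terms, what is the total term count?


Original terms: 12
Expansion terms: 20
Total = 12 + 20 = 32

32


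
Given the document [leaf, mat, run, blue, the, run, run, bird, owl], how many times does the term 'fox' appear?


Document has 9 words
Scanning for 'fox':
Term not found in document
Count = 0

0


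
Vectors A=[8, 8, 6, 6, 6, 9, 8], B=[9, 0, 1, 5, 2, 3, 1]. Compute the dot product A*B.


Dot product = sum of element-wise products
A[0]*B[0] = 8*9 = 72
A[1]*B[1] = 8*0 = 0
A[2]*B[2] = 6*1 = 6
A[3]*B[3] = 6*5 = 30
A[4]*B[4] = 6*2 = 12
A[5]*B[5] = 9*3 = 27
A[6]*B[6] = 8*1 = 8
Sum = 72 + 0 + 6 + 30 + 12 + 27 + 8 = 155

155


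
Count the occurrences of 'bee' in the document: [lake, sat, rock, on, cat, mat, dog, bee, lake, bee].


Document has 10 words
Scanning for 'bee':
Found at positions: [7, 9]
Count = 2

2


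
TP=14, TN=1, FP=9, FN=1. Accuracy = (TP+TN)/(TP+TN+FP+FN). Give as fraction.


Accuracy = (TP + TN) / (TP + TN + FP + FN)
TP + TN = 14 + 1 = 15
Total = 14 + 1 + 9 + 1 = 25
Accuracy = 15 / 25 = 3/5

3/5


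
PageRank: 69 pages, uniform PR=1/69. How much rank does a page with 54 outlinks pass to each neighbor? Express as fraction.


Initial PR = 1/69 = 1/69
Outlinks = 54
Contribution per link = PR / outlinks
= 1/69 / 54
= 1/3726

1/3726


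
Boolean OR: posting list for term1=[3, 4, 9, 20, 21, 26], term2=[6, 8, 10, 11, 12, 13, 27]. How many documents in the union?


Boolean OR: find union of posting lists
term1 docs: [3, 4, 9, 20, 21, 26]
term2 docs: [6, 8, 10, 11, 12, 13, 27]
Union: [3, 4, 6, 8, 9, 10, 11, 12, 13, 20, 21, 26, 27]
|union| = 13

13


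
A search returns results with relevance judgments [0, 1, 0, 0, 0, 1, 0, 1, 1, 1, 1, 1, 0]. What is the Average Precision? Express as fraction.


Computing P@k for each relevant position:
Position 1: not relevant
Position 2: relevant, P@2 = 1/2 = 1/2
Position 3: not relevant
Position 4: not relevant
Position 5: not relevant
Position 6: relevant, P@6 = 2/6 = 1/3
Position 7: not relevant
Position 8: relevant, P@8 = 3/8 = 3/8
Position 9: relevant, P@9 = 4/9 = 4/9
Position 10: relevant, P@10 = 5/10 = 1/2
Position 11: relevant, P@11 = 6/11 = 6/11
Position 12: relevant, P@12 = 7/12 = 7/12
Position 13: not relevant
Sum of P@k = 1/2 + 1/3 + 3/8 + 4/9 + 1/2 + 6/11 + 7/12 = 2599/792
AP = 2599/792 / 7 = 2599/5544

2599/5544


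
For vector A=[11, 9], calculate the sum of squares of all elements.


|A|^2 = sum of squared components
A[0]^2 = 11^2 = 121
A[1]^2 = 9^2 = 81
Sum = 121 + 81 = 202

202


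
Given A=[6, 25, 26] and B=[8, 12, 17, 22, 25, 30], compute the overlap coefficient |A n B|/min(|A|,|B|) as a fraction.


A intersect B = [25]
|A intersect B| = 1
min(|A|, |B|) = min(3, 6) = 3
Overlap = 1 / 3 = 1/3

1/3


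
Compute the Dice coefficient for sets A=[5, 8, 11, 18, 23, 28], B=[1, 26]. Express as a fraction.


A intersect B = []
|A intersect B| = 0
|A| = 6, |B| = 2
Dice = 2*0 / (6+2)
= 0 / 8 = 0

0


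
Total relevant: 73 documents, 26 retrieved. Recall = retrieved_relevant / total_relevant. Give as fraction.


Recall = retrieved_relevant / total_relevant
= 26 / 73
= 26 / (26 + 47)
= 26/73

26/73


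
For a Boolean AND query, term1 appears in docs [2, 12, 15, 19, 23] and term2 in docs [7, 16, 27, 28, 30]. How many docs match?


Boolean AND: find intersection of posting lists
term1 docs: [2, 12, 15, 19, 23]
term2 docs: [7, 16, 27, 28, 30]
Intersection: []
|intersection| = 0

0


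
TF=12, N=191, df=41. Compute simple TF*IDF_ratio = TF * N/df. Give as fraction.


TF * (N/df)
= 12 * (191/41)
= 12 * 191/41
= 2292/41

2292/41


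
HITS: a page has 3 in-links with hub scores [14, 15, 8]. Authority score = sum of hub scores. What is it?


Authority = sum of hub scores of in-linkers
In-link 1: hub score = 14
In-link 2: hub score = 15
In-link 3: hub score = 8
Authority = 14 + 15 + 8 = 37

37


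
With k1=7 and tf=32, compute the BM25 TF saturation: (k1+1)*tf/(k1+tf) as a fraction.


BM25 TF component = (k1+1)*tf / (k1+tf)
k1 = 7, tf = 32
Numerator = (7+1)*32 = 256
Denominator = 7 + 32 = 39
= 256/39 = 256/39

256/39


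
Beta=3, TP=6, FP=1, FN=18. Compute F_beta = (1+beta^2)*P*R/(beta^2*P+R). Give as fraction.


P = TP/(TP+FP) = 6/7 = 6/7
R = TP/(TP+FN) = 6/24 = 1/4
beta^2 = 3^2 = 9
(1 + beta^2) = 10
Numerator = (1+beta^2)*P*R = 15/7
Denominator = beta^2*P + R = 54/7 + 1/4 = 223/28
F_beta = 60/223

60/223


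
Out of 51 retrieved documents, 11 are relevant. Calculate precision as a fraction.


Precision = relevant_retrieved / total_retrieved
= 11 / 51
= 11 / (11 + 40)
= 11/51

11/51


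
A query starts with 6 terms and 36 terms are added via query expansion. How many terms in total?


Original terms: 6
Expansion terms: 36
Total = 6 + 36 = 42

42


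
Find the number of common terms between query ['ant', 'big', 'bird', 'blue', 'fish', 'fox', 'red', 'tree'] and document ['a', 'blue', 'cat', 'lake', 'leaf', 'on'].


Query terms: ['ant', 'big', 'bird', 'blue', 'fish', 'fox', 'red', 'tree']
Document terms: ['a', 'blue', 'cat', 'lake', 'leaf', 'on']
Common terms: ['blue']
Overlap count = 1

1


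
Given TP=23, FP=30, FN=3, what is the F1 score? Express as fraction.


F1 = 2 * P * R / (P + R)
P = TP/(TP+FP) = 23/53 = 23/53
R = TP/(TP+FN) = 23/26 = 23/26
2 * P * R = 2 * 23/53 * 23/26 = 529/689
P + R = 23/53 + 23/26 = 1817/1378
F1 = 529/689 / 1817/1378 = 46/79

46/79


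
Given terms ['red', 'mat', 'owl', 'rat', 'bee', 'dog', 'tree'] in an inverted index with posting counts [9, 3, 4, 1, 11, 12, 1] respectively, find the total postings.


Summing posting list sizes:
'red': 9 postings
'mat': 3 postings
'owl': 4 postings
'rat': 1 postings
'bee': 11 postings
'dog': 12 postings
'tree': 1 postings
Total = 9 + 3 + 4 + 1 + 11 + 12 + 1 = 41

41


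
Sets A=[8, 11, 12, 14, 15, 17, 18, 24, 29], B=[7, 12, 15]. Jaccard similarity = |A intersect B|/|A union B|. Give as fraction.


A intersect B = [12, 15]
|A intersect B| = 2
A union B = [7, 8, 11, 12, 14, 15, 17, 18, 24, 29]
|A union B| = 10
Jaccard = 2/10 = 1/5

1/5


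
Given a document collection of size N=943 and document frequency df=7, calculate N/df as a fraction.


IDF ratio = N / df
= 943 / 7
= 943/7

943/7


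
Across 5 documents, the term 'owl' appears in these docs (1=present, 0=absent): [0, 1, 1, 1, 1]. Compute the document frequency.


Checking each document for 'owl':
Doc 1: absent
Doc 2: present
Doc 3: present
Doc 4: present
Doc 5: present
df = sum of presences = 0 + 1 + 1 + 1 + 1 = 4

4


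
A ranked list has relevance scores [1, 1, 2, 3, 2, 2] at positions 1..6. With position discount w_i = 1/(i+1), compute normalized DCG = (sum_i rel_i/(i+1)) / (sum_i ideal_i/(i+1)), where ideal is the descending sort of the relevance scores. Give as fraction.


Position discount weights w_i = 1/(i+1) for i=1..6:
Weights = [1/2, 1/3, 1/4, 1/5, 1/6, 1/7]
Actual relevance: [1, 1, 2, 3, 2, 2]
DCG = 1/2 + 1/3 + 2/4 + 3/5 + 2/6 + 2/7 = 268/105
Ideal relevance (sorted desc): [3, 2, 2, 2, 1, 1]
Ideal DCG = 3/2 + 2/3 + 2/4 + 2/5 + 1/6 + 1/7 = 709/210
nDCG = DCG / ideal_DCG = 268/105 / 709/210 = 536/709

536/709


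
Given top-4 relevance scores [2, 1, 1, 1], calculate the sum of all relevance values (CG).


Cumulative Gain = sum of relevance scores
Position 1: rel=2, running sum=2
Position 2: rel=1, running sum=3
Position 3: rel=1, running sum=4
Position 4: rel=1, running sum=5
CG = 5

5


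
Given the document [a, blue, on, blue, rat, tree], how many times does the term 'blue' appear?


Document has 6 words
Scanning for 'blue':
Found at positions: [1, 3]
Count = 2

2


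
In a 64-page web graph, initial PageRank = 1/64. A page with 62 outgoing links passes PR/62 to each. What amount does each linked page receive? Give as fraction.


Initial PR = 1/64 = 1/64
Outlinks = 62
Contribution per link = PR / outlinks
= 1/64 / 62
= 1/3968

1/3968


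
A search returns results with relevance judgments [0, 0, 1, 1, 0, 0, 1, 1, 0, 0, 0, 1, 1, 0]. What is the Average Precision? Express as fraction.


Computing P@k for each relevant position:
Position 1: not relevant
Position 2: not relevant
Position 3: relevant, P@3 = 1/3 = 1/3
Position 4: relevant, P@4 = 2/4 = 1/2
Position 5: not relevant
Position 6: not relevant
Position 7: relevant, P@7 = 3/7 = 3/7
Position 8: relevant, P@8 = 4/8 = 1/2
Position 9: not relevant
Position 10: not relevant
Position 11: not relevant
Position 12: relevant, P@12 = 5/12 = 5/12
Position 13: relevant, P@13 = 6/13 = 6/13
Position 14: not relevant
Sum of P@k = 1/3 + 1/2 + 3/7 + 1/2 + 5/12 + 6/13 = 961/364
AP = 961/364 / 6 = 961/2184

961/2184


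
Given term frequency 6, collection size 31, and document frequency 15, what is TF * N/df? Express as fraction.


TF * (N/df)
= 6 * (31/15)
= 6 * 31/15
= 62/5

62/5


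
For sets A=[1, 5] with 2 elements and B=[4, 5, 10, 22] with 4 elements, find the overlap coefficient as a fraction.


A intersect B = [5]
|A intersect B| = 1
min(|A|, |B|) = min(2, 4) = 2
Overlap = 1 / 2 = 1/2

1/2


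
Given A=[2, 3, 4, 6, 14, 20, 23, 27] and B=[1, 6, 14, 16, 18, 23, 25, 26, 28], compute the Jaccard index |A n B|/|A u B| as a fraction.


A intersect B = [6, 14, 23]
|A intersect B| = 3
A union B = [1, 2, 3, 4, 6, 14, 16, 18, 20, 23, 25, 26, 27, 28]
|A union B| = 14
Jaccard = 3/14 = 3/14

3/14


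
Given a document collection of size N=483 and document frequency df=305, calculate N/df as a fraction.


IDF ratio = N / df
= 483 / 305
= 483/305

483/305


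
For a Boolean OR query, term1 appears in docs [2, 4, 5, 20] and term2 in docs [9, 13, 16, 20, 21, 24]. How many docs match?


Boolean OR: find union of posting lists
term1 docs: [2, 4, 5, 20]
term2 docs: [9, 13, 16, 20, 21, 24]
Union: [2, 4, 5, 9, 13, 16, 20, 21, 24]
|union| = 9

9


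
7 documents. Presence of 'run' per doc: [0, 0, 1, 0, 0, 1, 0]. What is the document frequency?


Checking each document for 'run':
Doc 1: absent
Doc 2: absent
Doc 3: present
Doc 4: absent
Doc 5: absent
Doc 6: present
Doc 7: absent
df = sum of presences = 0 + 0 + 1 + 0 + 0 + 1 + 0 = 2

2


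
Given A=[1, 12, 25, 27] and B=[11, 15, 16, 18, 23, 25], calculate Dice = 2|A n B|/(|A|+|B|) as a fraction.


A intersect B = [25]
|A intersect B| = 1
|A| = 4, |B| = 6
Dice = 2*1 / (4+6)
= 2 / 10 = 1/5

1/5


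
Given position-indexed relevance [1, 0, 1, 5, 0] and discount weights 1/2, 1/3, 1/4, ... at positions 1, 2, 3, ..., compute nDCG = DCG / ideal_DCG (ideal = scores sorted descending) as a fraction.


Position discount weights w_i = 1/(i+1) for i=1..5:
Weights = [1/2, 1/3, 1/4, 1/5, 1/6]
Actual relevance: [1, 0, 1, 5, 0]
DCG = 1/2 + 0/3 + 1/4 + 5/5 + 0/6 = 7/4
Ideal relevance (sorted desc): [5, 1, 1, 0, 0]
Ideal DCG = 5/2 + 1/3 + 1/4 + 0/5 + 0/6 = 37/12
nDCG = DCG / ideal_DCG = 7/4 / 37/12 = 21/37

21/37


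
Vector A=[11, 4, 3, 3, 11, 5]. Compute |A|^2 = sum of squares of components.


|A|^2 = sum of squared components
A[0]^2 = 11^2 = 121
A[1]^2 = 4^2 = 16
A[2]^2 = 3^2 = 9
A[3]^2 = 3^2 = 9
A[4]^2 = 11^2 = 121
A[5]^2 = 5^2 = 25
Sum = 121 + 16 + 9 + 9 + 121 + 25 = 301

301


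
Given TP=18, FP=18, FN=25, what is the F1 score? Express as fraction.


F1 = 2 * P * R / (P + R)
P = TP/(TP+FP) = 18/36 = 1/2
R = TP/(TP+FN) = 18/43 = 18/43
2 * P * R = 2 * 1/2 * 18/43 = 18/43
P + R = 1/2 + 18/43 = 79/86
F1 = 18/43 / 79/86 = 36/79

36/79


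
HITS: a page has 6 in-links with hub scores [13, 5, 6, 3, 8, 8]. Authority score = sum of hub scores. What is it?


Authority = sum of hub scores of in-linkers
In-link 1: hub score = 13
In-link 2: hub score = 5
In-link 3: hub score = 6
In-link 4: hub score = 3
In-link 5: hub score = 8
In-link 6: hub score = 8
Authority = 13 + 5 + 6 + 3 + 8 + 8 = 43

43


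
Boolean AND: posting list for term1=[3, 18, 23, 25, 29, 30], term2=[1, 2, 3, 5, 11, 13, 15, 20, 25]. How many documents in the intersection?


Boolean AND: find intersection of posting lists
term1 docs: [3, 18, 23, 25, 29, 30]
term2 docs: [1, 2, 3, 5, 11, 13, 15, 20, 25]
Intersection: [3, 25]
|intersection| = 2

2


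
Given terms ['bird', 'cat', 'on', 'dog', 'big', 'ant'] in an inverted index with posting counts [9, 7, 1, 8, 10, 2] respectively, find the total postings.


Summing posting list sizes:
'bird': 9 postings
'cat': 7 postings
'on': 1 postings
'dog': 8 postings
'big': 10 postings
'ant': 2 postings
Total = 9 + 7 + 1 + 8 + 10 + 2 = 37

37


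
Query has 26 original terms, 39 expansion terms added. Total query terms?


Original terms: 26
Expansion terms: 39
Total = 26 + 39 = 65

65


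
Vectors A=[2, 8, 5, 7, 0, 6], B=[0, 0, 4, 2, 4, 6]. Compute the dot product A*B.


Dot product = sum of element-wise products
A[0]*B[0] = 2*0 = 0
A[1]*B[1] = 8*0 = 0
A[2]*B[2] = 5*4 = 20
A[3]*B[3] = 7*2 = 14
A[4]*B[4] = 0*4 = 0
A[5]*B[5] = 6*6 = 36
Sum = 0 + 0 + 20 + 14 + 0 + 36 = 70

70


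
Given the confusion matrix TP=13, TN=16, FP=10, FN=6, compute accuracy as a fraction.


Accuracy = (TP + TN) / (TP + TN + FP + FN)
TP + TN = 13 + 16 = 29
Total = 13 + 16 + 10 + 6 = 45
Accuracy = 29 / 45 = 29/45

29/45


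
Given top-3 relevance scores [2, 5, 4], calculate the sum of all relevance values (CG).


Cumulative Gain = sum of relevance scores
Position 1: rel=2, running sum=2
Position 2: rel=5, running sum=7
Position 3: rel=4, running sum=11
CG = 11

11


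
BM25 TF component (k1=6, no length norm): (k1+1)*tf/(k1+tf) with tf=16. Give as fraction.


BM25 TF component = (k1+1)*tf / (k1+tf)
k1 = 6, tf = 16
Numerator = (6+1)*16 = 112
Denominator = 6 + 16 = 22
= 112/22 = 56/11

56/11


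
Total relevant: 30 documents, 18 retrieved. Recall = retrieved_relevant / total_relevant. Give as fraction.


Recall = retrieved_relevant / total_relevant
= 18 / 30
= 18 / (18 + 12)
= 3/5

3/5


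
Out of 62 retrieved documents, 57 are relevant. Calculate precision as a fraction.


Precision = relevant_retrieved / total_retrieved
= 57 / 62
= 57 / (57 + 5)
= 57/62

57/62


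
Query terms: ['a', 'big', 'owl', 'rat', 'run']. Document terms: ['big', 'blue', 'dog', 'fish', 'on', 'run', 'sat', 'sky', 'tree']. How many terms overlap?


Query terms: ['a', 'big', 'owl', 'rat', 'run']
Document terms: ['big', 'blue', 'dog', 'fish', 'on', 'run', 'sat', 'sky', 'tree']
Common terms: ['big', 'run']
Overlap count = 2

2


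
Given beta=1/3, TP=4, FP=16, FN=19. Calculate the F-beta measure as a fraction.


P = TP/(TP+FP) = 4/20 = 1/5
R = TP/(TP+FN) = 4/23 = 4/23
beta^2 = 1/3^2 = 1/9
(1 + beta^2) = 10/9
Numerator = (1+beta^2)*P*R = 8/207
Denominator = beta^2*P + R = 1/45 + 4/23 = 203/1035
F_beta = 40/203

40/203


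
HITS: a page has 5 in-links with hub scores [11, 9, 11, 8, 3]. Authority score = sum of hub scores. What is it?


Authority = sum of hub scores of in-linkers
In-link 1: hub score = 11
In-link 2: hub score = 9
In-link 3: hub score = 11
In-link 4: hub score = 8
In-link 5: hub score = 3
Authority = 11 + 9 + 11 + 8 + 3 = 42

42


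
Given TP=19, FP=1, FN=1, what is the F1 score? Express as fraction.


F1 = 2 * P * R / (P + R)
P = TP/(TP+FP) = 19/20 = 19/20
R = TP/(TP+FN) = 19/20 = 19/20
2 * P * R = 2 * 19/20 * 19/20 = 361/200
P + R = 19/20 + 19/20 = 19/10
F1 = 361/200 / 19/10 = 19/20

19/20


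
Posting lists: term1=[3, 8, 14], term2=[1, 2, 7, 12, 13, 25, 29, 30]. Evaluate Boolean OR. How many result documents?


Boolean OR: find union of posting lists
term1 docs: [3, 8, 14]
term2 docs: [1, 2, 7, 12, 13, 25, 29, 30]
Union: [1, 2, 3, 7, 8, 12, 13, 14, 25, 29, 30]
|union| = 11

11


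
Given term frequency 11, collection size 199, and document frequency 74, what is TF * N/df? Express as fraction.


TF * (N/df)
= 11 * (199/74)
= 11 * 199/74
= 2189/74

2189/74


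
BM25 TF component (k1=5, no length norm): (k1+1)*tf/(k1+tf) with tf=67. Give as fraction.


BM25 TF component = (k1+1)*tf / (k1+tf)
k1 = 5, tf = 67
Numerator = (5+1)*67 = 402
Denominator = 5 + 67 = 72
= 402/72 = 67/12

67/12


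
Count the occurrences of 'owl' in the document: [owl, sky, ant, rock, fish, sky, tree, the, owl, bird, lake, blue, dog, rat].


Document has 14 words
Scanning for 'owl':
Found at positions: [0, 8]
Count = 2

2


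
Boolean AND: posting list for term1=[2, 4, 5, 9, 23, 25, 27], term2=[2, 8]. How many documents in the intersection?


Boolean AND: find intersection of posting lists
term1 docs: [2, 4, 5, 9, 23, 25, 27]
term2 docs: [2, 8]
Intersection: [2]
|intersection| = 1

1


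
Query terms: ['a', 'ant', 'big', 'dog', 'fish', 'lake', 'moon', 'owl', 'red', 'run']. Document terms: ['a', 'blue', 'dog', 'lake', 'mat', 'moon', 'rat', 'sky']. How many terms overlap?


Query terms: ['a', 'ant', 'big', 'dog', 'fish', 'lake', 'moon', 'owl', 'red', 'run']
Document terms: ['a', 'blue', 'dog', 'lake', 'mat', 'moon', 'rat', 'sky']
Common terms: ['a', 'dog', 'lake', 'moon']
Overlap count = 4

4


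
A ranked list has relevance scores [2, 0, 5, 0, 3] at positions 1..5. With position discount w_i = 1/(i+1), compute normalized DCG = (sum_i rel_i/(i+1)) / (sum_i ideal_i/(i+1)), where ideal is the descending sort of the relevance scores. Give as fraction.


Position discount weights w_i = 1/(i+1) for i=1..5:
Weights = [1/2, 1/3, 1/4, 1/5, 1/6]
Actual relevance: [2, 0, 5, 0, 3]
DCG = 2/2 + 0/3 + 5/4 + 0/5 + 3/6 = 11/4
Ideal relevance (sorted desc): [5, 3, 2, 0, 0]
Ideal DCG = 5/2 + 3/3 + 2/4 + 0/5 + 0/6 = 4
nDCG = DCG / ideal_DCG = 11/4 / 4 = 11/16

11/16


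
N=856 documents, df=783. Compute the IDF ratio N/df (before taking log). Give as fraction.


IDF ratio = N / df
= 856 / 783
= 856/783

856/783


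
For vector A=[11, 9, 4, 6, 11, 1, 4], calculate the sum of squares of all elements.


|A|^2 = sum of squared components
A[0]^2 = 11^2 = 121
A[1]^2 = 9^2 = 81
A[2]^2 = 4^2 = 16
A[3]^2 = 6^2 = 36
A[4]^2 = 11^2 = 121
A[5]^2 = 1^2 = 1
A[6]^2 = 4^2 = 16
Sum = 121 + 81 + 16 + 36 + 121 + 1 + 16 = 392

392


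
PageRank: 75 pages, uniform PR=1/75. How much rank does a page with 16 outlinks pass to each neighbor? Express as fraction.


Initial PR = 1/75 = 1/75
Outlinks = 16
Contribution per link = PR / outlinks
= 1/75 / 16
= 1/1200

1/1200


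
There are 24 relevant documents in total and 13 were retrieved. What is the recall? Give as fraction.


Recall = retrieved_relevant / total_relevant
= 13 / 24
= 13 / (13 + 11)
= 13/24

13/24


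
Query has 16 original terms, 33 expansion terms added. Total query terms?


Original terms: 16
Expansion terms: 33
Total = 16 + 33 = 49

49


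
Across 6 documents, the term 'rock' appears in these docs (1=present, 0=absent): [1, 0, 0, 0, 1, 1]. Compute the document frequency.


Checking each document for 'rock':
Doc 1: present
Doc 2: absent
Doc 3: absent
Doc 4: absent
Doc 5: present
Doc 6: present
df = sum of presences = 1 + 0 + 0 + 0 + 1 + 1 = 3

3


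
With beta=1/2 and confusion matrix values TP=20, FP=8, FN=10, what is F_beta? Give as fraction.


P = TP/(TP+FP) = 20/28 = 5/7
R = TP/(TP+FN) = 20/30 = 2/3
beta^2 = 1/2^2 = 1/4
(1 + beta^2) = 5/4
Numerator = (1+beta^2)*P*R = 25/42
Denominator = beta^2*P + R = 5/28 + 2/3 = 71/84
F_beta = 50/71

50/71


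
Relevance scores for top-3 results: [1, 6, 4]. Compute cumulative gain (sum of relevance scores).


Cumulative Gain = sum of relevance scores
Position 1: rel=1, running sum=1
Position 2: rel=6, running sum=7
Position 3: rel=4, running sum=11
CG = 11

11


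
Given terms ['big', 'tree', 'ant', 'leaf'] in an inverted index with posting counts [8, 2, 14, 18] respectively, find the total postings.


Summing posting list sizes:
'big': 8 postings
'tree': 2 postings
'ant': 14 postings
'leaf': 18 postings
Total = 8 + 2 + 14 + 18 = 42

42


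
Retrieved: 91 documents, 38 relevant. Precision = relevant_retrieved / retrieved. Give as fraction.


Precision = relevant_retrieved / total_retrieved
= 38 / 91
= 38 / (38 + 53)
= 38/91

38/91


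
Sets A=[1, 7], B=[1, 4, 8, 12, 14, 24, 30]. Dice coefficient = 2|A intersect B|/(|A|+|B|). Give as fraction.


A intersect B = [1]
|A intersect B| = 1
|A| = 2, |B| = 7
Dice = 2*1 / (2+7)
= 2 / 9 = 2/9

2/9


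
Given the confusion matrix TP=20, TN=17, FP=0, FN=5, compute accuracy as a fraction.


Accuracy = (TP + TN) / (TP + TN + FP + FN)
TP + TN = 20 + 17 = 37
Total = 20 + 17 + 0 + 5 = 42
Accuracy = 37 / 42 = 37/42

37/42


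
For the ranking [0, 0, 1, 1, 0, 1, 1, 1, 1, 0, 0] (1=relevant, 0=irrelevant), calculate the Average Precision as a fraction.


Computing P@k for each relevant position:
Position 1: not relevant
Position 2: not relevant
Position 3: relevant, P@3 = 1/3 = 1/3
Position 4: relevant, P@4 = 2/4 = 1/2
Position 5: not relevant
Position 6: relevant, P@6 = 3/6 = 1/2
Position 7: relevant, P@7 = 4/7 = 4/7
Position 8: relevant, P@8 = 5/8 = 5/8
Position 9: relevant, P@9 = 6/9 = 2/3
Position 10: not relevant
Position 11: not relevant
Sum of P@k = 1/3 + 1/2 + 1/2 + 4/7 + 5/8 + 2/3 = 179/56
AP = 179/56 / 6 = 179/336

179/336


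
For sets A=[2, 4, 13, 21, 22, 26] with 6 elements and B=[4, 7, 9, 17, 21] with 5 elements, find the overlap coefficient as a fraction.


A intersect B = [4, 21]
|A intersect B| = 2
min(|A|, |B|) = min(6, 5) = 5
Overlap = 2 / 5 = 2/5

2/5


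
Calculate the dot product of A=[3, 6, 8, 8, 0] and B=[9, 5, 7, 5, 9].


Dot product = sum of element-wise products
A[0]*B[0] = 3*9 = 27
A[1]*B[1] = 6*5 = 30
A[2]*B[2] = 8*7 = 56
A[3]*B[3] = 8*5 = 40
A[4]*B[4] = 0*9 = 0
Sum = 27 + 30 + 56 + 40 + 0 = 153

153


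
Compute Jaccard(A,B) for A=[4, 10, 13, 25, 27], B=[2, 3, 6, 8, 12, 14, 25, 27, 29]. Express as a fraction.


A intersect B = [25, 27]
|A intersect B| = 2
A union B = [2, 3, 4, 6, 8, 10, 12, 13, 14, 25, 27, 29]
|A union B| = 12
Jaccard = 2/12 = 1/6

1/6


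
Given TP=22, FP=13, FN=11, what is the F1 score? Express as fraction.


F1 = 2 * P * R / (P + R)
P = TP/(TP+FP) = 22/35 = 22/35
R = TP/(TP+FN) = 22/33 = 2/3
2 * P * R = 2 * 22/35 * 2/3 = 88/105
P + R = 22/35 + 2/3 = 136/105
F1 = 88/105 / 136/105 = 11/17

11/17


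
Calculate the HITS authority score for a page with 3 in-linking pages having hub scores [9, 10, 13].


Authority = sum of hub scores of in-linkers
In-link 1: hub score = 9
In-link 2: hub score = 10
In-link 3: hub score = 13
Authority = 9 + 10 + 13 = 32

32


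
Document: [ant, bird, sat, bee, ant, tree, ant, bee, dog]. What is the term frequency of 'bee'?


Document has 9 words
Scanning for 'bee':
Found at positions: [3, 7]
Count = 2

2


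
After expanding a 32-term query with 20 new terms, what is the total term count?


Original terms: 32
Expansion terms: 20
Total = 32 + 20 = 52

52


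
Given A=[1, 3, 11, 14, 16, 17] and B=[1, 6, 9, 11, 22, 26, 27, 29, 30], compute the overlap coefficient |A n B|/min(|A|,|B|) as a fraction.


A intersect B = [1, 11]
|A intersect B| = 2
min(|A|, |B|) = min(6, 9) = 6
Overlap = 2 / 6 = 1/3

1/3


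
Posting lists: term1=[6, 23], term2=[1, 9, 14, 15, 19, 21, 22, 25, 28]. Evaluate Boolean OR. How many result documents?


Boolean OR: find union of posting lists
term1 docs: [6, 23]
term2 docs: [1, 9, 14, 15, 19, 21, 22, 25, 28]
Union: [1, 6, 9, 14, 15, 19, 21, 22, 23, 25, 28]
|union| = 11

11
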